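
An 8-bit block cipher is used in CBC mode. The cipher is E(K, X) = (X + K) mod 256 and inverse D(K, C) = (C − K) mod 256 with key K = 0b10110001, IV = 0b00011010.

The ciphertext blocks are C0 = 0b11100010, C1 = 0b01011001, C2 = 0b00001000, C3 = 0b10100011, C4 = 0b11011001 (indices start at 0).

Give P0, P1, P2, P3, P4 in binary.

P0 = 0b00101011, P1 = 0b01001010, P2 = 0b00001110, P3 = 0b11111010, P4 = 0b10001011

CBC decryption: P_i = D(K, C_i) ⊕ C_{i−1}, with C_{−1} = IV.
P0: D(K, 0b11100010) = 0b00110001; 0b00110001 ⊕ 0b00011010 = 0b00101011.
P1: D(K, 0b01011001) = 0b10101000; 0b10101000 ⊕ 0b11100010 = 0b01001010.
P2: D(K, 0b00001000) = 0b01010111; 0b01010111 ⊕ 0b01011001 = 0b00001110.
P3: D(K, 0b10100011) = 0b11110010; 0b11110010 ⊕ 0b00001000 = 0b11111010.
P4: D(K, 0b11011001) = 0b00101000; 0b00101000 ⊕ 0b10100011 = 0b10001011.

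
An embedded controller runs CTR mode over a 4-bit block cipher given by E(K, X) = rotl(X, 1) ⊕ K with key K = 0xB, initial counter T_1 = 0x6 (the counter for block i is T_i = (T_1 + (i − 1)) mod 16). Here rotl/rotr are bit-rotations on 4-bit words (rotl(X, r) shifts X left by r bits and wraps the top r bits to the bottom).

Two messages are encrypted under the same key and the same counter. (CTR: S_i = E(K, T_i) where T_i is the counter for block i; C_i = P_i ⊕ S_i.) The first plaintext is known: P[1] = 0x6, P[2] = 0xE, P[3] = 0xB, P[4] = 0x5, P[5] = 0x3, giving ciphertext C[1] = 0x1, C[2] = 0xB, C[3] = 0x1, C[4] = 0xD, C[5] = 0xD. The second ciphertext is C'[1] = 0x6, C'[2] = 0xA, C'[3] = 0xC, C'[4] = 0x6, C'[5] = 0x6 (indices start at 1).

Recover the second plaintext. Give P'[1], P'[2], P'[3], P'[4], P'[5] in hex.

P'[1] = 0x1, P'[2] = 0xF, P'[3] = 0x6, P'[4] = 0xE, P'[5] = 0x8

In CTR with a reused counter, both messages share the same keystream S_i, so C_i ⊕ C'_i = P_i ⊕ P'_i and thus P'_i = P_i ⊕ C_i ⊕ C'_i.
P'[1]: 0x6 ⊕ 0x1 ⊕ 0x6 = 0x1.
P'[2]: 0xE ⊕ 0xB ⊕ 0xA = 0xF.
P'[3]: 0xB ⊕ 0x1 ⊕ 0xC = 0x6.
P'[4]: 0x5 ⊕ 0xD ⊕ 0x6 = 0xE.
P'[5]: 0x3 ⊕ 0xD ⊕ 0x6 = 0x8.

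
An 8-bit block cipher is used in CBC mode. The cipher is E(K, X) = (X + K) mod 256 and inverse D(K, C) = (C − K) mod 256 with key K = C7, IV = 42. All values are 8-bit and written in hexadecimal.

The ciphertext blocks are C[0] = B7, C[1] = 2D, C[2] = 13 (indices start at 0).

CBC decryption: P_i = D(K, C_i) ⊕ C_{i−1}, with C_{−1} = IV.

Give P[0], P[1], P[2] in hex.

P[0]: D(K, B7) = F0; F0 ⊕ 42 = B2.
P[1]: D(K, 2D) = 66; 66 ⊕ B7 = D1.
P[2]: D(K, 13) = 4C; 4C ⊕ 2D = 61.

P[0] = B2, P[1] = D1, P[2] = 61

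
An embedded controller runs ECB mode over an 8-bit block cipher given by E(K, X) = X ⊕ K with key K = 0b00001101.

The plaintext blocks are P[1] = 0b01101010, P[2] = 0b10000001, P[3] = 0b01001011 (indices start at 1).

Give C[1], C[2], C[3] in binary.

C[1] = 0b01100111, C[2] = 0b10001100, C[3] = 0b01000110

ECB encryption: C_i = E(K, P_i).
C[1]: E(K, 0b01101010) = 0b01100111.
C[2]: E(K, 0b10000001) = 0b10001100.
C[3]: E(K, 0b01001011) = 0b01000110.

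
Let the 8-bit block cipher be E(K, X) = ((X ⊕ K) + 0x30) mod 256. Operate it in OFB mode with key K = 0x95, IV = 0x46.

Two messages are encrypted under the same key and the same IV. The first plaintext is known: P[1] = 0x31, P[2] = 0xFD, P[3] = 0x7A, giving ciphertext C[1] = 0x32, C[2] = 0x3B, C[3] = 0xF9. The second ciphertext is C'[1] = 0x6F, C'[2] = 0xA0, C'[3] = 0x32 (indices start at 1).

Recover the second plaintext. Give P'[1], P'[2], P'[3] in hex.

P'[1] = 0x6C, P'[2] = 0x66, P'[3] = 0xB1

In OFB with a reused IV, both messages share the same keystream S_i, so C_i ⊕ C'_i = P_i ⊕ P'_i and thus P'_i = P_i ⊕ C_i ⊕ C'_i.
P'[1]: 0x31 ⊕ 0x32 ⊕ 0x6F = 0x6C.
P'[2]: 0xFD ⊕ 0x3B ⊕ 0xA0 = 0x66.
P'[3]: 0x7A ⊕ 0xF9 ⊕ 0x32 = 0xB1.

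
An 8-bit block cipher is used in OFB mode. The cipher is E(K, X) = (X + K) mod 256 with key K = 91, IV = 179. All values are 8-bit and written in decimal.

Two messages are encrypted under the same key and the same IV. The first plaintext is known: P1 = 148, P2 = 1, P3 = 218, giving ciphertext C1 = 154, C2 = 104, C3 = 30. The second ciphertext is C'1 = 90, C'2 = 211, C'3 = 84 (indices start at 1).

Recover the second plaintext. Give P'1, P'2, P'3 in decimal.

P'1 = 84, P'2 = 186, P'3 = 144

In OFB with a reused IV, both messages share the same keystream S_i, so C_i ⊕ C'_i = P_i ⊕ P'_i and thus P'_i = P_i ⊕ C_i ⊕ C'_i.
P'1: 148 ⊕ 154 ⊕ 90 = 84.
P'2: 1 ⊕ 104 ⊕ 211 = 186.
P'3: 218 ⊕ 30 ⊕ 84 = 144.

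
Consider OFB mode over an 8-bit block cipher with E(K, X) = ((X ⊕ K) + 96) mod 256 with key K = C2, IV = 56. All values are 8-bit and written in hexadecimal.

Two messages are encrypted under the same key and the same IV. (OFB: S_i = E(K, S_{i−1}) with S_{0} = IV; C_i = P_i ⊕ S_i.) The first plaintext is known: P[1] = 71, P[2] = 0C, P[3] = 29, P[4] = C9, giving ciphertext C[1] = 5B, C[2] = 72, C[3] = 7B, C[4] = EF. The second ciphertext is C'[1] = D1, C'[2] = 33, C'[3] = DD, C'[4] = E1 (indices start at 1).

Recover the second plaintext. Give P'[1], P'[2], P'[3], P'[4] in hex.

P'[1] = FB, P'[2] = 4D, P'[3] = 8F, P'[4] = C7

In OFB with a reused IV, both messages share the same keystream S_i, so C_i ⊕ C'_i = P_i ⊕ P'_i and thus P'_i = P_i ⊕ C_i ⊕ C'_i.
P'[1]: 71 ⊕ 5B ⊕ D1 = FB.
P'[2]: 0C ⊕ 72 ⊕ 33 = 4D.
P'[3]: 29 ⊕ 7B ⊕ DD = 8F.
P'[4]: C9 ⊕ EF ⊕ E1 = C7.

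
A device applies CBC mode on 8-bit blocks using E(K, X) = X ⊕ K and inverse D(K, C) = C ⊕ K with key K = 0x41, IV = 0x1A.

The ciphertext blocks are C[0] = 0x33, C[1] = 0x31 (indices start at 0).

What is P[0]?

CBC decryption: P_i = D(K, C_i) ⊕ C_{i−1}, with C_{−1} = IV.
P[0]: D(K, 0x33) = 0x72; 0x72 ⊕ 0x1A = 0x68.

P[0] = 0x68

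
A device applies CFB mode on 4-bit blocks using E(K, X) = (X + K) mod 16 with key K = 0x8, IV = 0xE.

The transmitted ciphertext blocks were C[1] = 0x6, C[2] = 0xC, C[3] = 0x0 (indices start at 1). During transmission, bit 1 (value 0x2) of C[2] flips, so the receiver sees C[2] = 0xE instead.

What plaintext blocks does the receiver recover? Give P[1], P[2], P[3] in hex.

P[1] = 0x0, P[2] = 0x0, P[3] = 0x6

CFB decryption: P_i = C_i ⊕ E(K, C_{i−1}), with C_{0} = IV.
Only C[2] changed, to 0xE. In CFB, a change in C_i flips the same bit in P_i and garbles P_{i+1}. Decrypting the received ciphertext:
P[1]: E(K, 0xE) = 0x6; 0x6 ⊕ 0x6 = 0x0.
P[2]: E(K, 0x6) = 0xE; 0xE ⊕ 0xE = 0x0.
P[3]: E(K, 0xE) = 0x6; 0x0 ⊕ 0x6 = 0x6.
Blocks that differ from the original plaintext: P[2], P[3].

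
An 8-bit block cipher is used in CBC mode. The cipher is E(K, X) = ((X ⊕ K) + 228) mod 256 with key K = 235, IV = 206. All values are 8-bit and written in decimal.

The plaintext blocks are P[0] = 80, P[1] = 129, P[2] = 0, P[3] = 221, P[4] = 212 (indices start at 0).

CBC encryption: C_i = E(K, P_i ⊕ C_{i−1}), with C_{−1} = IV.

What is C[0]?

C[0] = 89

C[0]: P[0] ⊕ 206 = 158; E(K, 158) = 89.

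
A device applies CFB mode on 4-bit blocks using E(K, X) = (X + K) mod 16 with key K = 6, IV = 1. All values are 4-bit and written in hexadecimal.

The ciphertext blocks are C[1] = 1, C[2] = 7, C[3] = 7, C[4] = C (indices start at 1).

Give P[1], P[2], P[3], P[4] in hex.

CFB decryption: P_i = C_i ⊕ E(K, C_{i−1}), with C_{0} = IV.
P[1]: E(K, 1) = 7; 1 ⊕ 7 = 6.
P[2]: E(K, 1) = 7; 7 ⊕ 7 = 0.
P[3]: E(K, 7) = D; 7 ⊕ D = A.
P[4]: E(K, 7) = D; C ⊕ D = 1.

P[1] = 6, P[2] = 0, P[3] = A, P[4] = 1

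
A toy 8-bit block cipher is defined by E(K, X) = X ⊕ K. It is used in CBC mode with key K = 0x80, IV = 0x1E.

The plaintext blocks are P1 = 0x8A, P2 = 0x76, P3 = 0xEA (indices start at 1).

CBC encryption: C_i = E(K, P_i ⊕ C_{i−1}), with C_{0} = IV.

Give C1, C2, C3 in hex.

C1: P1 ⊕ 0x1E = 0x94; E(K, 0x94) = 0x14.
C2: P2 ⊕ 0x14 = 0x62; E(K, 0x62) = 0xE2.
C3: P3 ⊕ 0xE2 = 0x08; E(K, 0x08) = 0x88.

C1 = 0x14, C2 = 0xE2, C3 = 0x88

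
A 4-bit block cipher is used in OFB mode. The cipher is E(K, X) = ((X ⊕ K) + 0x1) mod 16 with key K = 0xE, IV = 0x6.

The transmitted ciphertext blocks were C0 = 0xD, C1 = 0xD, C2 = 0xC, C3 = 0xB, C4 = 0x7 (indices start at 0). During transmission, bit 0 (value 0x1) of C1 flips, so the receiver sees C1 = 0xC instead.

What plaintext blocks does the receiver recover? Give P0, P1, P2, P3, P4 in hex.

P0 = 0x4, P1 = 0x4, P2 = 0xB, P3 = 0x1, P4 = 0x2

OFB decryption: S_i = E(K, S_{i−1}) with S_{−1} = IV; P_i = C_i ⊕ S_i.
Only C1 changed, to 0xC. In OFB, a change in C_i flips the same bit in P_i only; the keystream is unaffected. Decrypting the received ciphertext:
P0: S = E(K, 0x6) = 0x9; 0xD ⊕ 0x9 = 0x4.
P1: S = E(K, 0x9) = 0x8; 0xC ⊕ 0x8 = 0x4.
P2: S = E(K, 0x8) = 0x7; 0xC ⊕ 0x7 = 0xB.
P3: S = E(K, 0x7) = 0xA; 0xB ⊕ 0xA = 0x1.
P4: S = E(K, 0xA) = 0x5; 0x7 ⊕ 0x5 = 0x2.
Blocks that differ from the original plaintext: P1.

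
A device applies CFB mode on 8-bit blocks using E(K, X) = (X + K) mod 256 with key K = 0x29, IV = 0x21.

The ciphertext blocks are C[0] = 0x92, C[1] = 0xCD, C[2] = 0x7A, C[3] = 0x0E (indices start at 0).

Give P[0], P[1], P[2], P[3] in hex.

P[0] = 0xD8, P[1] = 0x76, P[2] = 0x8C, P[3] = 0xAD

CFB decryption: P_i = C_i ⊕ E(K, C_{i−1}), with C_{−1} = IV.
P[0]: E(K, 0x21) = 0x4A; 0x92 ⊕ 0x4A = 0xD8.
P[1]: E(K, 0x92) = 0xBB; 0xCD ⊕ 0xBB = 0x76.
P[2]: E(K, 0xCD) = 0xF6; 0x7A ⊕ 0xF6 = 0x8C.
P[3]: E(K, 0x7A) = 0xA3; 0x0E ⊕ 0xA3 = 0xAD.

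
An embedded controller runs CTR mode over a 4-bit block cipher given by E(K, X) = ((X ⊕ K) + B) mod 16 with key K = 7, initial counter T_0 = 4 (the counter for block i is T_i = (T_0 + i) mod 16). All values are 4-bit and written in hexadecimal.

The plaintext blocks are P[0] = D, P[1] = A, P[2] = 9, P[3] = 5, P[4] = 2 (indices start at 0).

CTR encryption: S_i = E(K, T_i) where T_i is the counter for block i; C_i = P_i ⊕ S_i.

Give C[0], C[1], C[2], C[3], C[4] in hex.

C[0]: T = 4, S = E(K, T) = E; D ⊕ E = 3.
C[1]: T = 5, S = E(K, T) = D; A ⊕ D = 7.
C[2]: T = 6, S = E(K, T) = C; 9 ⊕ C = 5.
C[3]: T = 7, S = E(K, T) = B; 5 ⊕ B = E.
C[4]: T = 8, S = E(K, T) = A; 2 ⊕ A = 8.

C[0] = 3, C[1] = 7, C[2] = 5, C[3] = E, C[4] = 8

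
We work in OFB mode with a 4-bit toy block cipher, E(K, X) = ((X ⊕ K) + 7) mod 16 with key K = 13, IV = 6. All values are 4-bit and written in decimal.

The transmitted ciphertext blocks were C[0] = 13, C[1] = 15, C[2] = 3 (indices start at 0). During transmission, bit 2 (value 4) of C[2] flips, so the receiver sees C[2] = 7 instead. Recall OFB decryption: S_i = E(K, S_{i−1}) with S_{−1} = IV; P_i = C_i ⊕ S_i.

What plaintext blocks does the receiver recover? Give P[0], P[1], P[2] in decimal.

P[0] = 15, P[1] = 9, P[2] = 5

Only C[2] changed, to 7. In OFB, a change in C_i flips the same bit in P_i only; the keystream is unaffected. Decrypting the received ciphertext:
P[0]: S = E(K, 6) = 2; 13 ⊕ 2 = 15.
P[1]: S = E(K, 2) = 6; 15 ⊕ 6 = 9.
P[2]: S = E(K, 6) = 2; 7 ⊕ 2 = 5.
Blocks that differ from the original plaintext: P[2].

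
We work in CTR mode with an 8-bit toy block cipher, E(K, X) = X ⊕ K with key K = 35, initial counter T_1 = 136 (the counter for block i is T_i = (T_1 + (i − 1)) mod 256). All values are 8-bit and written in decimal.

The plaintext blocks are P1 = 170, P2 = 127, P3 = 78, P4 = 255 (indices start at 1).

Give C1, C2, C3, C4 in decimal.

CTR encryption: S_i = E(K, T_i) where T_i is the counter for block i; C_i = P_i ⊕ S_i.
C1: T = 136, S = E(K, T) = 171; 170 ⊕ 171 = 1.
C2: T = 137, S = E(K, T) = 170; 127 ⊕ 170 = 213.
C3: T = 138, S = E(K, T) = 169; 78 ⊕ 169 = 231.
C4: T = 139, S = E(K, T) = 168; 255 ⊕ 168 = 87.

C1 = 1, C2 = 213, C3 = 231, C4 = 87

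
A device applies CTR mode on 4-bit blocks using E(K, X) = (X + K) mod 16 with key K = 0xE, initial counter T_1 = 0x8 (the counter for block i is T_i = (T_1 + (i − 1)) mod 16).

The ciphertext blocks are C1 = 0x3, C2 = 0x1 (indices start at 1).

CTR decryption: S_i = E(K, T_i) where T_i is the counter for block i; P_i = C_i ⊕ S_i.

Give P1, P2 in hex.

P1: T = 0x8, S = E(K, T) = 0x6; 0x3 ⊕ 0x6 = 0x5.
P2: T = 0x9, S = E(K, T) = 0x7; 0x1 ⊕ 0x7 = 0x6.

P1 = 0x5, P2 = 0x6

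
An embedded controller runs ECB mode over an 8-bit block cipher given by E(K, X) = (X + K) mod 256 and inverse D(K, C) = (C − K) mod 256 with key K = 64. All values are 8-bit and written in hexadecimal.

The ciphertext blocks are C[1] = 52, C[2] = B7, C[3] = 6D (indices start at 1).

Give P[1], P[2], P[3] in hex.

P[1] = EE, P[2] = 53, P[3] = 09

ECB decryption: P_i = D(K, C_i).
P[1]: D(K, 52) = EE.
P[2]: D(K, B7) = 53.
P[3]: D(K, 6D) = 09.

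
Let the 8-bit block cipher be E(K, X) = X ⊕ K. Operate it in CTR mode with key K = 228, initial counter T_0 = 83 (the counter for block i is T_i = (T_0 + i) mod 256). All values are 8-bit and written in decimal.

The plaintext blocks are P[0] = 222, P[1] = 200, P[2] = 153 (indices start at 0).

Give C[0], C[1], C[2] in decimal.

CTR encryption: S_i = E(K, T_i) where T_i is the counter for block i; C_i = P_i ⊕ S_i.
C[0]: T = 83, S = E(K, T) = 183; 222 ⊕ 183 = 105.
C[1]: T = 84, S = E(K, T) = 176; 200 ⊕ 176 = 120.
C[2]: T = 85, S = E(K, T) = 177; 153 ⊕ 177 = 40.

C[0] = 105, C[1] = 120, C[2] = 40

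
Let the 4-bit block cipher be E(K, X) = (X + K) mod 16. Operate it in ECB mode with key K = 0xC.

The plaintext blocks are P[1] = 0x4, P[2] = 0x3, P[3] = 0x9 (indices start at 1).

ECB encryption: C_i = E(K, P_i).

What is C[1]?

C[1] = 0x0

C[1]: E(K, 0x4) = 0x0.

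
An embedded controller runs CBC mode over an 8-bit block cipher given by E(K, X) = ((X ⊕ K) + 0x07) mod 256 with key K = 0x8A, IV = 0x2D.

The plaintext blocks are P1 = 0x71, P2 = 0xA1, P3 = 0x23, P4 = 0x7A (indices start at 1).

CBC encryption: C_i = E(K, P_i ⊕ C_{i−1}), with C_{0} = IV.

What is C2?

C2 = 0xFD

C1: P1 ⊕ 0x2D = 0x5C; E(K, 0x5C) = 0xDD.
C2: P2 ⊕ 0xDD = 0x7C; E(K, 0x7C) = 0xFD.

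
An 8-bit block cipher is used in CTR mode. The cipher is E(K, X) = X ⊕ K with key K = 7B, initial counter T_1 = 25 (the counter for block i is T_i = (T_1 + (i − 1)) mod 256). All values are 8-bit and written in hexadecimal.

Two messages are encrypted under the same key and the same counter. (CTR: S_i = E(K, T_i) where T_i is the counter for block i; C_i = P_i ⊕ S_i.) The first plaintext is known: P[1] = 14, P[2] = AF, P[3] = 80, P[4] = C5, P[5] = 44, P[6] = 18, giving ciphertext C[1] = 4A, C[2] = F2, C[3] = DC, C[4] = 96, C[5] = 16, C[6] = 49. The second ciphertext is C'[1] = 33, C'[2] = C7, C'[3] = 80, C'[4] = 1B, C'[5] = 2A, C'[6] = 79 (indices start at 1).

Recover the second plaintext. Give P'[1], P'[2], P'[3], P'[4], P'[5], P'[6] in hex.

In CTR with a reused counter, both messages share the same keystream S_i, so C_i ⊕ C'_i = P_i ⊕ P'_i and thus P'_i = P_i ⊕ C_i ⊕ C'_i.
P'[1]: 14 ⊕ 4A ⊕ 33 = 6D.
P'[2]: AF ⊕ F2 ⊕ C7 = 9A.
P'[3]: 80 ⊕ DC ⊕ 80 = DC.
P'[4]: C5 ⊕ 96 ⊕ 1B = 48.
P'[5]: 44 ⊕ 16 ⊕ 2A = 78.
P'[6]: 18 ⊕ 49 ⊕ 79 = 28.

P'[1] = 6D, P'[2] = 9A, P'[3] = DC, P'[4] = 48, P'[5] = 78, P'[6] = 28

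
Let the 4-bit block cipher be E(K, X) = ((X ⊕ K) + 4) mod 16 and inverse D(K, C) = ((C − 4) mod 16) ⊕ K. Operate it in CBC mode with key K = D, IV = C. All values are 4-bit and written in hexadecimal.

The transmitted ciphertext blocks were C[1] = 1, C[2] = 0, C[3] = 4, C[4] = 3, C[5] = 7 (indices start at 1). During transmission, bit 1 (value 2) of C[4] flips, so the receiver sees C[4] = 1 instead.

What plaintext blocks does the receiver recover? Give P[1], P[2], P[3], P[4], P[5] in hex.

CBC decryption: P_i = D(K, C_i) ⊕ C_{i−1}, with C_{0} = IV.
Only C[4] changed, to 1. In CBC, a change in C_i garbles P_i and flips the same bit in P_{i+1}. Decrypting the received ciphertext:
P[1]: D(K, 1) = 0; 0 ⊕ C = C.
P[2]: D(K, 0) = 1; 1 ⊕ 1 = 0.
P[3]: D(K, 4) = D; D ⊕ 0 = D.
P[4]: D(K, 1) = 0; 0 ⊕ 4 = 4.
P[5]: D(K, 7) = E; E ⊕ 1 = F.
Blocks that differ from the original plaintext: P[4], P[5].

P[1] = C, P[2] = 0, P[3] = D, P[4] = 4, P[5] = F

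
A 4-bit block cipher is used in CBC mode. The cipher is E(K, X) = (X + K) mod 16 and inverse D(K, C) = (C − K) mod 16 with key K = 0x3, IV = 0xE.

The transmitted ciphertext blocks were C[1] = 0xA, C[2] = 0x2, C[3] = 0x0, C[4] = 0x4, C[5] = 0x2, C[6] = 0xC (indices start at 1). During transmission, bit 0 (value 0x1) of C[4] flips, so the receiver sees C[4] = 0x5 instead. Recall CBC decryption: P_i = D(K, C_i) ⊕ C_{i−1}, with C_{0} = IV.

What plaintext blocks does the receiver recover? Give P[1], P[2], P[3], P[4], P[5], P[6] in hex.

P[1] = 0x9, P[2] = 0x5, P[3] = 0xF, P[4] = 0x2, P[5] = 0xA, P[6] = 0xB

Only C[4] changed, to 0x5. In CBC, a change in C_i garbles P_i and flips the same bit in P_{i+1}. Decrypting the received ciphertext:
P[1]: D(K, 0xA) = 0x7; 0x7 ⊕ 0xE = 0x9.
P[2]: D(K, 0x2) = 0xF; 0xF ⊕ 0xA = 0x5.
P[3]: D(K, 0x0) = 0xD; 0xD ⊕ 0x2 = 0xF.
P[4]: D(K, 0x5) = 0x2; 0x2 ⊕ 0x0 = 0x2.
P[5]: D(K, 0x2) = 0xF; 0xF ⊕ 0x5 = 0xA.
P[6]: D(K, 0xC) = 0x9; 0x9 ⊕ 0x2 = 0xB.
Blocks that differ from the original plaintext: P[4], P[5].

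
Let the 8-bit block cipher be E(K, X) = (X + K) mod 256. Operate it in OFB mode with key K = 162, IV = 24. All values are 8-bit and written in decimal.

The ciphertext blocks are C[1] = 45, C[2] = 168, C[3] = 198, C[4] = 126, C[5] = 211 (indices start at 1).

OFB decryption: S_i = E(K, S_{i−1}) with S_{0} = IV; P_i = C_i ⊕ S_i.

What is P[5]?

P[1]: S = E(K, 24) = 186; 45 ⊕ 186 = 151.
P[2]: S = E(K, 186) = 92; 168 ⊕ 92 = 244.
P[3]: S = E(K, 92) = 254; 198 ⊕ 254 = 56.
P[4]: S = E(K, 254) = 160; 126 ⊕ 160 = 222.
P[5]: S = E(K, 160) = 66; 211 ⊕ 66 = 145.

P[5] = 145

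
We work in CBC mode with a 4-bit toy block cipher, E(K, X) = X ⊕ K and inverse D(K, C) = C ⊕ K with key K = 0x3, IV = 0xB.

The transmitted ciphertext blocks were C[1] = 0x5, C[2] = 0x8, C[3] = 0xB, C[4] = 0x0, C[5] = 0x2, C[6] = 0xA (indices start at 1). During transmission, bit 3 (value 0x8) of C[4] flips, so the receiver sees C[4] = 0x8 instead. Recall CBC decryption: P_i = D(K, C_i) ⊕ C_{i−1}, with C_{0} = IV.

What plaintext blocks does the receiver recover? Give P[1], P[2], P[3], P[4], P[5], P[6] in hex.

Only C[4] changed, to 0x8. In CBC, a change in C_i garbles P_i and flips the same bit in P_{i+1}. Decrypting the received ciphertext:
P[1]: D(K, 0x5) = 0x6; 0x6 ⊕ 0xB = 0xD.
P[2]: D(K, 0x8) = 0xB; 0xB ⊕ 0x5 = 0xE.
P[3]: D(K, 0xB) = 0x8; 0x8 ⊕ 0x8 = 0x0.
P[4]: D(K, 0x8) = 0xB; 0xB ⊕ 0xB = 0x0.
P[5]: D(K, 0x2) = 0x1; 0x1 ⊕ 0x8 = 0x9.
P[6]: D(K, 0xA) = 0x9; 0x9 ⊕ 0x2 = 0xB.
Blocks that differ from the original plaintext: P[4], P[5].

P[1] = 0xD, P[2] = 0xE, P[3] = 0x0, P[4] = 0x0, P[5] = 0x9, P[6] = 0xB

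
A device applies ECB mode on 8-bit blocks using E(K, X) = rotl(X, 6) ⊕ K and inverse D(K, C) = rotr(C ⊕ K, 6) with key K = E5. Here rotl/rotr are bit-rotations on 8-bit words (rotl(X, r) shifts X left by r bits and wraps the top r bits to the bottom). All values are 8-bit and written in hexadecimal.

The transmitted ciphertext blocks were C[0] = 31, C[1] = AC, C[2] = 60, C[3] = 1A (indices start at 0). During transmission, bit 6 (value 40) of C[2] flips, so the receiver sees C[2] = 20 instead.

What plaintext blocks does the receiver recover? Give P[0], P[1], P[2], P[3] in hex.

P[0] = 53, P[1] = 25, P[2] = 17, P[3] = FF

ECB decryption: P_i = D(K, C_i).
Only C[2] changed, to 20. In ECB, a change in C_i affects only P_i. Decrypting the received ciphertext:
P[0]: D(K, 31) = 53.
P[1]: D(K, AC) = 25.
P[2]: D(K, 20) = 17.
P[3]: D(K, 1A) = FF.
Blocks that differ from the original plaintext: P[2].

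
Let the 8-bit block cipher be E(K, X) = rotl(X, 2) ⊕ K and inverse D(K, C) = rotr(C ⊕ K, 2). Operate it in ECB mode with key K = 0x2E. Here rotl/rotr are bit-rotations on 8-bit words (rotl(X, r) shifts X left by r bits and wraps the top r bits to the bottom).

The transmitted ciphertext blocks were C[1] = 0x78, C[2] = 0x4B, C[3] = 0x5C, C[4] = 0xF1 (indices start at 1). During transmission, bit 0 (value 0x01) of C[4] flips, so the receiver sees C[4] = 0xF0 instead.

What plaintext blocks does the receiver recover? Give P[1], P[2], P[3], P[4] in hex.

P[1] = 0x95, P[2] = 0x59, P[3] = 0x9C, P[4] = 0xB7

ECB decryption: P_i = D(K, C_i).
Only C[4] changed, to 0xF0. In ECB, a change in C_i affects only P_i. Decrypting the received ciphertext:
P[1]: D(K, 0x78) = 0x95.
P[2]: D(K, 0x4B) = 0x59.
P[3]: D(K, 0x5C) = 0x9C.
P[4]: D(K, 0xF0) = 0xB7.
Blocks that differ from the original plaintext: P[4].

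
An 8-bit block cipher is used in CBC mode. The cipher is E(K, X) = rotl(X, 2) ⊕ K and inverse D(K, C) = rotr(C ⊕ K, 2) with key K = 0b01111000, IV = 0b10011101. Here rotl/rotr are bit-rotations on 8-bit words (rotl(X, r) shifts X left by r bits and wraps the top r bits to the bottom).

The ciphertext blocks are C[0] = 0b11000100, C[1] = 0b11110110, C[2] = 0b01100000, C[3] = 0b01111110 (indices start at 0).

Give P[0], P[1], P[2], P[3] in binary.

P[0] = 0b10110010, P[1] = 0b01100111, P[2] = 0b11110000, P[3] = 0b11100001

CBC decryption: P_i = D(K, C_i) ⊕ C_{i−1}, with C_{−1} = IV.
P[0]: D(K, 0b11000100) = 0b00101111; 0b00101111 ⊕ 0b10011101 = 0b10110010.
P[1]: D(K, 0b11110110) = 0b10100011; 0b10100011 ⊕ 0b11000100 = 0b01100111.
P[2]: D(K, 0b01100000) = 0b00000110; 0b00000110 ⊕ 0b11110110 = 0b11110000.
P[3]: D(K, 0b01111110) = 0b10000001; 0b10000001 ⊕ 0b01100000 = 0b11100001.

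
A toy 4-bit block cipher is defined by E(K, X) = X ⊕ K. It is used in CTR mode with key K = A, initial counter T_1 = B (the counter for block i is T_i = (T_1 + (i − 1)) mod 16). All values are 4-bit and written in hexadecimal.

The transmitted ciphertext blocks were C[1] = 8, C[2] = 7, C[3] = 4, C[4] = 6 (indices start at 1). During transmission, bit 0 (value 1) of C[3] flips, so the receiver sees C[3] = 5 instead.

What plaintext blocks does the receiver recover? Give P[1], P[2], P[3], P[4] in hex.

CTR decryption: S_i = E(K, T_i) where T_i is the counter for block i; P_i = C_i ⊕ S_i.
Only C[3] changed, to 5. In CTR, a change in C_i flips the same bit in P_i only; the keystream is unaffected. Decrypting the received ciphertext:
P[1]: T = B, S = E(K, T) = 1; 8 ⊕ 1 = 9.
P[2]: T = C, S = E(K, T) = 6; 7 ⊕ 6 = 1.
P[3]: T = D, S = E(K, T) = 7; 5 ⊕ 7 = 2.
P[4]: T = E, S = E(K, T) = 4; 6 ⊕ 4 = 2.
Blocks that differ from the original plaintext: P[3].

P[1] = 9, P[2] = 1, P[3] = 2, P[4] = 2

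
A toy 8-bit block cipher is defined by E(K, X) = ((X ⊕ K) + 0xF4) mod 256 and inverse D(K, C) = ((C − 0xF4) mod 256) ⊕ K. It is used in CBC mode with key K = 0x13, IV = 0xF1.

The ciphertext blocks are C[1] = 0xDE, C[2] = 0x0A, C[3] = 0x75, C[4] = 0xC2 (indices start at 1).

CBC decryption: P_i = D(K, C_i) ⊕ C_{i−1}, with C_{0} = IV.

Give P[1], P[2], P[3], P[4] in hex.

P[1] = 0x08, P[2] = 0xDB, P[3] = 0x98, P[4] = 0xA8

P[1]: D(K, 0xDE) = 0xF9; 0xF9 ⊕ 0xF1 = 0x08.
P[2]: D(K, 0x0A) = 0x05; 0x05 ⊕ 0xDE = 0xDB.
P[3]: D(K, 0x75) = 0x92; 0x92 ⊕ 0x0A = 0x98.
P[4]: D(K, 0xC2) = 0xDD; 0xDD ⊕ 0x75 = 0xA8.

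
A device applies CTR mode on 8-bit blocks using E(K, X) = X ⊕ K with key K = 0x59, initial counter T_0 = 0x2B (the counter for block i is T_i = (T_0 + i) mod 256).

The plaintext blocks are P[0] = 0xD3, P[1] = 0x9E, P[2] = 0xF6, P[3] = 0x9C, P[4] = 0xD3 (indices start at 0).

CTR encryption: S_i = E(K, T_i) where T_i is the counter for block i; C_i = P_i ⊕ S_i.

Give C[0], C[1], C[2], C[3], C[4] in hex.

C[0]: T = 0x2B, S = E(K, T) = 0x72; 0xD3 ⊕ 0x72 = 0xA1.
C[1]: T = 0x2C, S = E(K, T) = 0x75; 0x9E ⊕ 0x75 = 0xEB.
C[2]: T = 0x2D, S = E(K, T) = 0x74; 0xF6 ⊕ 0x74 = 0x82.
C[3]: T = 0x2E, S = E(K, T) = 0x77; 0x9C ⊕ 0x77 = 0xEB.
C[4]: T = 0x2F, S = E(K, T) = 0x76; 0xD3 ⊕ 0x76 = 0xA5.

C[0] = 0xA1, C[1] = 0xEB, C[2] = 0x82, C[3] = 0xEB, C[4] = 0xA5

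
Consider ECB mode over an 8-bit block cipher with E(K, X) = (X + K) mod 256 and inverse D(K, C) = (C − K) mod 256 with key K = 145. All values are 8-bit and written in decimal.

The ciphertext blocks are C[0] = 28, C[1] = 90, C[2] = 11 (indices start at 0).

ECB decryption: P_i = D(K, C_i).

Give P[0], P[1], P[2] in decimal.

P[0]: D(K, 28) = 139.
P[1]: D(K, 90) = 201.
P[2]: D(K, 11) = 122.

P[0] = 139, P[1] = 201, P[2] = 122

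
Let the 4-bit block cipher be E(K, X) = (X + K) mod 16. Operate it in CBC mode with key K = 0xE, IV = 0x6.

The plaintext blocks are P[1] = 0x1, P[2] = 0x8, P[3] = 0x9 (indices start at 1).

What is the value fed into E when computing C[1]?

0x7

CBC encryption: C_i = E(K, P_i ⊕ C_{i−1}), with C_{0} = IV.
C[1]: P[1] ⊕ 0x6 = 0x7; E(K, 0x7) = 0x5.
So the input to E for block [1] is 0x7.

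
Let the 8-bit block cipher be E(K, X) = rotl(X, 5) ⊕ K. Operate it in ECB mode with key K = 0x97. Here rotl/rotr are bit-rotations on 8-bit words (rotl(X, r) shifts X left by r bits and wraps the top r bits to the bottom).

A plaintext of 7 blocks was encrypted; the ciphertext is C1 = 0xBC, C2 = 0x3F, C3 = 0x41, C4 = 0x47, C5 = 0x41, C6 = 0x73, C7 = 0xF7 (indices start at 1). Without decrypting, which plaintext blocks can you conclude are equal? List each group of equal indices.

P3 = P5

ECB encrypts each block independently with the same key, so equal ciphertext blocks imply equal plaintext blocks.
C3 = C5 = 0x41, so P3 = P5.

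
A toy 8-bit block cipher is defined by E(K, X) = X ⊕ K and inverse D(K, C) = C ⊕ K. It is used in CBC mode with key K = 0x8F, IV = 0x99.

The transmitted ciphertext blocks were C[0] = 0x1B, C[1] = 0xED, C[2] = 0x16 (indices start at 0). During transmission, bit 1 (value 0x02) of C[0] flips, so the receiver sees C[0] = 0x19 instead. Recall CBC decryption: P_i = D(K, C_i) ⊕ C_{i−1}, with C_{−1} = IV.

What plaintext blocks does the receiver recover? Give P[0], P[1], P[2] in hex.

Only C[0] changed, to 0x19. In CBC, a change in C_i garbles P_i and flips the same bit in P_{i+1}. Decrypting the received ciphertext:
P[0]: D(K, 0x19) = 0x96; 0x96 ⊕ 0x99 = 0x0F.
P[1]: D(K, 0xED) = 0x62; 0x62 ⊕ 0x19 = 0x7B.
P[2]: D(K, 0x16) = 0x99; 0x99 ⊕ 0xED = 0x74.
Blocks that differ from the original plaintext: P[0], P[1].

P[0] = 0x0F, P[1] = 0x7B, P[2] = 0x74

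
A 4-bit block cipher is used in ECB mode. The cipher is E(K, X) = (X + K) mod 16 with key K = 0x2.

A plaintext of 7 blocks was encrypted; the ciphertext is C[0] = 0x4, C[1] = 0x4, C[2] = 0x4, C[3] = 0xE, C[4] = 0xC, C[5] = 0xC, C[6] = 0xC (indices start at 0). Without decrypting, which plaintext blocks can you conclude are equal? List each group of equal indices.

ECB encrypts each block independently with the same key, so equal ciphertext blocks imply equal plaintext blocks.
C[0] = C[1] = C[2] = 0x4, so P[0] = P[1] = P[2].
C[4] = C[5] = C[6] = 0xC, so P[4] = P[5] = P[6].

P[0] = P[1] = P[2]; P[4] = P[5] = P[6]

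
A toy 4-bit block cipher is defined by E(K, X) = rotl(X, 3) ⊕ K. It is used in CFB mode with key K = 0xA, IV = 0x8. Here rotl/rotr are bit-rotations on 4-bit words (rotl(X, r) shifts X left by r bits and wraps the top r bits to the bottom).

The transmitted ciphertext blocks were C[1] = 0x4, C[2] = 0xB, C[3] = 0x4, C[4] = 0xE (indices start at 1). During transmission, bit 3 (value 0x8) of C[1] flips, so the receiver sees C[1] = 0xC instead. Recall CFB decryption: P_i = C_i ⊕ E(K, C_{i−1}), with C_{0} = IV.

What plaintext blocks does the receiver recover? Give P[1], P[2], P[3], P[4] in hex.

Only C[1] changed, to 0xC. In CFB, a change in C_i flips the same bit in P_i and garbles P_{i+1}. Decrypting the received ciphertext:
P[1]: E(K, 0x8) = 0xE; 0xC ⊕ 0xE = 0x2.
P[2]: E(K, 0xC) = 0xC; 0xB ⊕ 0xC = 0x7.
P[3]: E(K, 0xB) = 0x7; 0x4 ⊕ 0x7 = 0x3.
P[4]: E(K, 0x4) = 0x8; 0xE ⊕ 0x8 = 0x6.
Blocks that differ from the original plaintext: P[1], P[2].

P[1] = 0x2, P[2] = 0x7, P[3] = 0x3, P[4] = 0x6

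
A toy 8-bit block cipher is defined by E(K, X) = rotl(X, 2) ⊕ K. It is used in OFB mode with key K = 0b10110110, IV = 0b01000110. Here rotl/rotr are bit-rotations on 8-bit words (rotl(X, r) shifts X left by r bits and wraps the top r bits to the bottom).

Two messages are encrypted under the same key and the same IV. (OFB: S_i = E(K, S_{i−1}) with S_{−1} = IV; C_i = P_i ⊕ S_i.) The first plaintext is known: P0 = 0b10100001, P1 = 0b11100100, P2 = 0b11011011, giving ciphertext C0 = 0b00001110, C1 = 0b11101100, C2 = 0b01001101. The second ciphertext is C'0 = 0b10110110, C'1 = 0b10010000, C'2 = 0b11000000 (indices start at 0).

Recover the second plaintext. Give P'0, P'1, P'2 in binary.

P'0 = 0b00011001, P'1 = 0b10011000, P'2 = 0b01010110

In OFB with a reused IV, both messages share the same keystream S_i, so C_i ⊕ C'_i = P_i ⊕ P'_i and thus P'_i = P_i ⊕ C_i ⊕ C'_i.
P'0: 0b10100001 ⊕ 0b00001110 ⊕ 0b10110110 = 0b00011001.
P'1: 0b11100100 ⊕ 0b11101100 ⊕ 0b10010000 = 0b10011000.
P'2: 0b11011011 ⊕ 0b01001101 ⊕ 0b11000000 = 0b01010110.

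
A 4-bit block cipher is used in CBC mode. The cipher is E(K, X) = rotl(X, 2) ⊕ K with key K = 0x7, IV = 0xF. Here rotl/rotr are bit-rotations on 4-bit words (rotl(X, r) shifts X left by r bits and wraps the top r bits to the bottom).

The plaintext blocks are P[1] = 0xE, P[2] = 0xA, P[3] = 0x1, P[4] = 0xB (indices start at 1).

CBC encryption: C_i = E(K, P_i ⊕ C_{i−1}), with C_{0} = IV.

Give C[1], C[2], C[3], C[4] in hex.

C[1]: P[1] ⊕ 0xF = 0x1; E(K, 0x1) = 0x3.
C[2]: P[2] ⊕ 0x3 = 0x9; E(K, 0x9) = 0x1.
C[3]: P[3] ⊕ 0x1 = 0x0; E(K, 0x0) = 0x7.
C[4]: P[4] ⊕ 0x7 = 0xC; E(K, 0xC) = 0x4.

C[1] = 0x3, C[2] = 0x1, C[3] = 0x7, C[4] = 0x4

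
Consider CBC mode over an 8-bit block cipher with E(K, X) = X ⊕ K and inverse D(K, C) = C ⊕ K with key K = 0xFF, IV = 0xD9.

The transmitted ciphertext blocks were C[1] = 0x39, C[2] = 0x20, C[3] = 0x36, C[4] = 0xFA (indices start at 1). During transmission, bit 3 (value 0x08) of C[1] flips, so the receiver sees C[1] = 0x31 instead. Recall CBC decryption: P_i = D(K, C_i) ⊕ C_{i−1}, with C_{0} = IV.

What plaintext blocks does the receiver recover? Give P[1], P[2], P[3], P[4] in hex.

Only C[1] changed, to 0x31. In CBC, a change in C_i garbles P_i and flips the same bit in P_{i+1}. Decrypting the received ciphertext:
P[1]: D(K, 0x31) = 0xCE; 0xCE ⊕ 0xD9 = 0x17.
P[2]: D(K, 0x20) = 0xDF; 0xDF ⊕ 0x31 = 0xEE.
P[3]: D(K, 0x36) = 0xC9; 0xC9 ⊕ 0x20 = 0xE9.
P[4]: D(K, 0xFA) = 0x05; 0x05 ⊕ 0x36 = 0x33.
Blocks that differ from the original plaintext: P[1], P[2].

P[1] = 0x17, P[2] = 0xEE, P[3] = 0xE9, P[4] = 0x33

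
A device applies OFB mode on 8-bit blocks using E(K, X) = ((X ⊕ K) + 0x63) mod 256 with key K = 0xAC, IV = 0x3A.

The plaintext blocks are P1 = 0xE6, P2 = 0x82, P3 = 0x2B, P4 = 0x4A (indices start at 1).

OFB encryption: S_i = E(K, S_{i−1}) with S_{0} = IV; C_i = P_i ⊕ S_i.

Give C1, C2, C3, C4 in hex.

C1: S = E(K, 0x3A) = 0xF9; 0xE6 ⊕ 0xF9 = 0x1F.
C2: S = E(K, 0xF9) = 0xB8; 0x82 ⊕ 0xB8 = 0x3A.
C3: S = E(K, 0xB8) = 0x77; 0x2B ⊕ 0x77 = 0x5C.
C4: S = E(K, 0x77) = 0x3E; 0x4A ⊕ 0x3E = 0x74.

C1 = 0x1F, C2 = 0x3A, C3 = 0x5C, C4 = 0x74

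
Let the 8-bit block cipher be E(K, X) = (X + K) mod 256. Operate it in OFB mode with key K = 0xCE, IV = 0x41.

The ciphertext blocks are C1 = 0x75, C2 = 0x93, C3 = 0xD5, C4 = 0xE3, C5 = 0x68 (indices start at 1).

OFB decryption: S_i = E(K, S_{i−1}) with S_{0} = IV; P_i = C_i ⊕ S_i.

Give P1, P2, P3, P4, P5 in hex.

P1 = 0x7A, P2 = 0x4E, P3 = 0x7E, P4 = 0x9A, P5 = 0x2F

P1: S = E(K, 0x41) = 0x0F; 0x75 ⊕ 0x0F = 0x7A.
P2: S = E(K, 0x0F) = 0xDD; 0x93 ⊕ 0xDD = 0x4E.
P3: S = E(K, 0xDD) = 0xAB; 0xD5 ⊕ 0xAB = 0x7E.
P4: S = E(K, 0xAB) = 0x79; 0xE3 ⊕ 0x79 = 0x9A.
P5: S = E(K, 0x79) = 0x47; 0x68 ⊕ 0x47 = 0x2F.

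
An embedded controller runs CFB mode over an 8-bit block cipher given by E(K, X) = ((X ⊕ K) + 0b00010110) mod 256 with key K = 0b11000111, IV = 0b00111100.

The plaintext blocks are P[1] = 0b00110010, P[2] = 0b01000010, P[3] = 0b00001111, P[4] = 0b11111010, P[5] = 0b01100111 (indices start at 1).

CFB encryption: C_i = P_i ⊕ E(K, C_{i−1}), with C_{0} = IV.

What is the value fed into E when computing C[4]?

0b10011010

C[1]: E(K, 0b00111100) = 0b00010001; 0b00110010 ⊕ 0b00010001 = 0b00100011.
C[2]: E(K, 0b00100011) = 0b11111010; 0b01000010 ⊕ 0b11111010 = 0b10111000.
C[3]: E(K, 0b10111000) = 0b10010101; 0b00001111 ⊕ 0b10010101 = 0b10011010.
C[4]: E(K, 0b10011010) = 0b01110011; 0b11111010 ⊕ 0b01110011 = 0b10001001.
So the input to E for block [4] is 0b10011010.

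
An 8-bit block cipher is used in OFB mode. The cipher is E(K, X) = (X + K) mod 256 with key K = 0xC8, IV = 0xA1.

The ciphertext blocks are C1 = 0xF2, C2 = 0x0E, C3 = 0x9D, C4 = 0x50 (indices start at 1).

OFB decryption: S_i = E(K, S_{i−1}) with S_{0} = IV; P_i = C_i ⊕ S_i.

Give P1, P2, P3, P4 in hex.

P1: S = E(K, 0xA1) = 0x69; 0xF2 ⊕ 0x69 = 0x9B.
P2: S = E(K, 0x69) = 0x31; 0x0E ⊕ 0x31 = 0x3F.
P3: S = E(K, 0x31) = 0xF9; 0x9D ⊕ 0xF9 = 0x64.
P4: S = E(K, 0xF9) = 0xC1; 0x50 ⊕ 0xC1 = 0x91.

P1 = 0x9B, P2 = 0x3F, P3 = 0x64, P4 = 0x91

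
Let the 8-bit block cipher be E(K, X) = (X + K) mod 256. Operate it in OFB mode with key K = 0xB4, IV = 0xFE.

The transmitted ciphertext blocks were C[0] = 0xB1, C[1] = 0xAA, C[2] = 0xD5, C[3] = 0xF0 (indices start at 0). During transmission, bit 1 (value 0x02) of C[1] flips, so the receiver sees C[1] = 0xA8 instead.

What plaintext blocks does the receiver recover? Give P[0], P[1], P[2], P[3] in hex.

P[0] = 0x03, P[1] = 0xCE, P[2] = 0xCF, P[3] = 0x3E

OFB decryption: S_i = E(K, S_{i−1}) with S_{−1} = IV; P_i = C_i ⊕ S_i.
Only C[1] changed, to 0xA8. In OFB, a change in C_i flips the same bit in P_i only; the keystream is unaffected. Decrypting the received ciphertext:
P[0]: S = E(K, 0xFE) = 0xB2; 0xB1 ⊕ 0xB2 = 0x03.
P[1]: S = E(K, 0xB2) = 0x66; 0xA8 ⊕ 0x66 = 0xCE.
P[2]: S = E(K, 0x66) = 0x1A; 0xD5 ⊕ 0x1A = 0xCF.
P[3]: S = E(K, 0x1A) = 0xCE; 0xF0 ⊕ 0xCE = 0x3E.
Blocks that differ from the original plaintext: P[1].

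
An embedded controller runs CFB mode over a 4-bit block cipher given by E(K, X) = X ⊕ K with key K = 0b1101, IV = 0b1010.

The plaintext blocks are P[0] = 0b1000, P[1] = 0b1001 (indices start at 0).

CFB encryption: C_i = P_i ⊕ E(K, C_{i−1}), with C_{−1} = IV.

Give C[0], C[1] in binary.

C[0] = 0b1111, C[1] = 0b1011

C[0]: E(K, 0b1010) = 0b0111; 0b1000 ⊕ 0b0111 = 0b1111.
C[1]: E(K, 0b1111) = 0b0010; 0b1001 ⊕ 0b0010 = 0b1011.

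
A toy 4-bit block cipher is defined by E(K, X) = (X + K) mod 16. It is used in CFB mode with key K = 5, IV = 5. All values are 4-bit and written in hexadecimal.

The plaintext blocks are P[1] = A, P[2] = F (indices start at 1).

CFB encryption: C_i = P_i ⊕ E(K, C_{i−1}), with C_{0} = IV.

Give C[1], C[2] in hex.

C[1] = 0, C[2] = A

C[1]: E(K, 5) = A; A ⊕ A = 0.
C[2]: E(K, 0) = 5; F ⊕ 5 = A.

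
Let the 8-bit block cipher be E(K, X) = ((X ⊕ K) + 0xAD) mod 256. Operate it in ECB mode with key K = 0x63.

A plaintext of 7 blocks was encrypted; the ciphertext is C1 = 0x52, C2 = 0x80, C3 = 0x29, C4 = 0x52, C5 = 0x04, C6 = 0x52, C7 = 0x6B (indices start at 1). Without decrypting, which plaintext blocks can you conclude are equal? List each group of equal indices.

P1 = P4 = P6

ECB encrypts each block independently with the same key, so equal ciphertext blocks imply equal plaintext blocks.
C1 = C4 = C6 = 0x52, so P1 = P4 = P6.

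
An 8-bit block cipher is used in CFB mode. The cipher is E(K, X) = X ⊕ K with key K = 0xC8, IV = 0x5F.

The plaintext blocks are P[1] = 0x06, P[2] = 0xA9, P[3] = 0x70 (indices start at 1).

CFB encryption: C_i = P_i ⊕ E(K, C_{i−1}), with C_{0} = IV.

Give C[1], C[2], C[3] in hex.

C[1]: E(K, 0x5F) = 0x97; 0x06 ⊕ 0x97 = 0x91.
C[2]: E(K, 0x91) = 0x59; 0xA9 ⊕ 0x59 = 0xF0.
C[3]: E(K, 0xF0) = 0x38; 0x70 ⊕ 0x38 = 0x48.

C[1] = 0x91, C[2] = 0xF0, C[3] = 0x48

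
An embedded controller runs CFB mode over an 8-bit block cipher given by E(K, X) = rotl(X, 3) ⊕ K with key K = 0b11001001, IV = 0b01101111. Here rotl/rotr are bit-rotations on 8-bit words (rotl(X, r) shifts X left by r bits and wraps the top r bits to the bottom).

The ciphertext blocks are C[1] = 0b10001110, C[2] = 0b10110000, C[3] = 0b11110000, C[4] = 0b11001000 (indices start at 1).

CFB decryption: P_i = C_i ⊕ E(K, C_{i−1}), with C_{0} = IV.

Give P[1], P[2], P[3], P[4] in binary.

P[1]: E(K, 0b01101111) = 0b10110010; 0b10001110 ⊕ 0b10110010 = 0b00111100.
P[2]: E(K, 0b10001110) = 0b10111101; 0b10110000 ⊕ 0b10111101 = 0b00001101.
P[3]: E(K, 0b10110000) = 0b01001100; 0b11110000 ⊕ 0b01001100 = 0b10111100.
P[4]: E(K, 0b11110000) = 0b01001110; 0b11001000 ⊕ 0b01001110 = 0b10000110.

P[1] = 0b00111100, P[2] = 0b00001101, P[3] = 0b10111100, P[4] = 0b10000110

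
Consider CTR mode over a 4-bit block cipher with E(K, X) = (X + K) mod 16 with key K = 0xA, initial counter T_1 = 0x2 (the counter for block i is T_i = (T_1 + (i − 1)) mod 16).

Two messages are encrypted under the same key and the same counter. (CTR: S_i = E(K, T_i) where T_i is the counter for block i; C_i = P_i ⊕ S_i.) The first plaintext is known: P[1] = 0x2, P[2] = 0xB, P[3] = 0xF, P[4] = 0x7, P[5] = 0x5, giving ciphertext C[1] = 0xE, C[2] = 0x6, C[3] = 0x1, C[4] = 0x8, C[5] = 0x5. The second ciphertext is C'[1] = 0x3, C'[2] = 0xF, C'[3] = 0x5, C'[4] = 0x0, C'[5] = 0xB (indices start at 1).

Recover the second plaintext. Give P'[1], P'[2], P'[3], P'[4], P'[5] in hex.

In CTR with a reused counter, both messages share the same keystream S_i, so C_i ⊕ C'_i = P_i ⊕ P'_i and thus P'_i = P_i ⊕ C_i ⊕ C'_i.
P'[1]: 0x2 ⊕ 0xE ⊕ 0x3 = 0xF.
P'[2]: 0xB ⊕ 0x6 ⊕ 0xF = 0x2.
P'[3]: 0xF ⊕ 0x1 ⊕ 0x5 = 0xB.
P'[4]: 0x7 ⊕ 0x8 ⊕ 0x0 = 0xF.
P'[5]: 0x5 ⊕ 0x5 ⊕ 0xB = 0xB.

P'[1] = 0xF, P'[2] = 0x2, P'[3] = 0xB, P'[4] = 0xF, P'[5] = 0xB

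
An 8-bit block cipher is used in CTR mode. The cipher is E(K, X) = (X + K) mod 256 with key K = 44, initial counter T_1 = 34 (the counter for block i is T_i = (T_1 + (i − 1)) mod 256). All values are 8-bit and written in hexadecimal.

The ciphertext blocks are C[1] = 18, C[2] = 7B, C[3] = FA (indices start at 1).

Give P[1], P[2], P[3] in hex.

P[1] = 60, P[2] = 02, P[3] = 80

CTR decryption: S_i = E(K, T_i) where T_i is the counter for block i; P_i = C_i ⊕ S_i.
P[1]: T = 34, S = E(K, T) = 78; 18 ⊕ 78 = 60.
P[2]: T = 35, S = E(K, T) = 79; 7B ⊕ 79 = 02.
P[3]: T = 36, S = E(K, T) = 7A; FA ⊕ 7A = 80.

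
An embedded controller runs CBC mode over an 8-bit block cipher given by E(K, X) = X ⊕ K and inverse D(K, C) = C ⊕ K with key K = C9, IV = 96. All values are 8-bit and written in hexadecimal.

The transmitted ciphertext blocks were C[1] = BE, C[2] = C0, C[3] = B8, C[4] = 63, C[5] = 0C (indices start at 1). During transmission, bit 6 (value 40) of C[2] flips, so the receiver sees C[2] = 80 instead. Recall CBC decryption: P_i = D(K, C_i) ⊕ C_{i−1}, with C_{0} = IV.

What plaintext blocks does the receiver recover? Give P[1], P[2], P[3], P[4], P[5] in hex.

P[1] = E1, P[2] = F7, P[3] = F1, P[4] = 12, P[5] = A6

Only C[2] changed, to 80. In CBC, a change in C_i garbles P_i and flips the same bit in P_{i+1}. Decrypting the received ciphertext:
P[1]: D(K, BE) = 77; 77 ⊕ 96 = E1.
P[2]: D(K, 80) = 49; 49 ⊕ BE = F7.
P[3]: D(K, B8) = 71; 71 ⊕ 80 = F1.
P[4]: D(K, 63) = AA; AA ⊕ B8 = 12.
P[5]: D(K, 0C) = C5; C5 ⊕ 63 = A6.
Blocks that differ from the original plaintext: P[2], P[3].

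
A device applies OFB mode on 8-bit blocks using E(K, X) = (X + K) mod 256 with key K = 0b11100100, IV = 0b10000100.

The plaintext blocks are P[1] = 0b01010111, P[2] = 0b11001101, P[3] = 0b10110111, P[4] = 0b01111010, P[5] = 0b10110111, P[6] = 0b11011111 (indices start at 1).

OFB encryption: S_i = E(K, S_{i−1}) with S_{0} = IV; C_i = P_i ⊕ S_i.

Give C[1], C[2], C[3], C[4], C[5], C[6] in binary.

C[1]: S = E(K, 0b10000100) = 0b01101000; 0b01010111 ⊕ 0b01101000 = 0b00111111.
C[2]: S = E(K, 0b01101000) = 0b01001100; 0b11001101 ⊕ 0b01001100 = 0b10000001.
C[3]: S = E(K, 0b01001100) = 0b00110000; 0b10110111 ⊕ 0b00110000 = 0b10000111.
C[4]: S = E(K, 0b00110000) = 0b00010100; 0b01111010 ⊕ 0b00010100 = 0b01101110.
C[5]: S = E(K, 0b00010100) = 0b11111000; 0b10110111 ⊕ 0b11111000 = 0b01001111.
C[6]: S = E(K, 0b11111000) = 0b11011100; 0b11011111 ⊕ 0b11011100 = 0b00000011.

C[1] = 0b00111111, C[2] = 0b10000001, C[3] = 0b10000111, C[4] = 0b01101110, C[5] = 0b01001111, C[6] = 0b00000011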